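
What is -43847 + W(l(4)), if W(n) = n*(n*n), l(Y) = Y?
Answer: -43783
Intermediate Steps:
W(n) = n³ (W(n) = n*n² = n³)
-43847 + W(l(4)) = -43847 + 4³ = -43847 + 64 = -43783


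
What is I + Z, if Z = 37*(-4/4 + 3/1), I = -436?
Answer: -362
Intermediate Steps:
Z = 74 (Z = 37*(-4*¼ + 3*1) = 37*(-1 + 3) = 37*2 = 74)
I + Z = -436 + 74 = -362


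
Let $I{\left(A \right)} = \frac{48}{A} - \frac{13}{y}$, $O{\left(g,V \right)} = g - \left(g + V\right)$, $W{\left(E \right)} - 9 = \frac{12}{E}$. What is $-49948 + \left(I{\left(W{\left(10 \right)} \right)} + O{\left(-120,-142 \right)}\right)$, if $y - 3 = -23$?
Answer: $- \frac{16932219}{340} \approx -49801.0$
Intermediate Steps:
$y = -20$ ($y = 3 - 23 = -20$)
$W{\left(E \right)} = 9 + \frac{12}{E}$
$O{\left(g,V \right)} = - V$ ($O{\left(g,V \right)} = g - \left(V + g\right) = - V$)
$I{\left(A \right)} = \frac{13}{20} + \frac{48}{A}$ ($I{\left(A \right)} = \frac{48}{A} - \frac{13}{-20} = \frac{48}{A} - - \frac{13}{20} = \frac{48}{A} + \frac{13}{20} = \frac{13}{20} + \frac{48}{A}$)
$-49948 + \left(I{\left(W{\left(10 \right)} \right)} + O{\left(-120,-142 \right)}\right) = -49948 + \left(\left(\frac{13}{20} + \frac{48}{9 + \frac{12}{10}}\right) - -142\right) = -49948 + \left(\left(\frac{13}{20} + \frac{48}{9 + 12 \cdot \frac{1}{10}}\right) + 142\right) = -49948 + \left(\left(\frac{13}{20} + \frac{48}{9 + \frac{6}{5}}\right) + 142\right) = -49948 + \left(\left(\frac{13}{20} + \frac{48}{\frac{51}{5}}\right) + 142\right) = -49948 + \left(\left(\frac{13}{20} + 48 \cdot \frac{5}{51}\right) + 142\right) = -49948 + \left(\left(\frac{13}{20} + \frac{80}{17}\right) + 142\right) = -49948 + \left(\frac{1821}{340} + 142\right) = -49948 + \frac{50101}{340} = - \frac{16932219}{340}$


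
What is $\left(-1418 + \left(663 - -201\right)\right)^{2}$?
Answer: $306916$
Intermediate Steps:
$\left(-1418 + \left(663 - -201\right)\right)^{2} = \left(-1418 + \left(663 + 201\right)\right)^{2} = \left(-1418 + 864\right)^{2} = \left(-554\right)^{2} = 306916$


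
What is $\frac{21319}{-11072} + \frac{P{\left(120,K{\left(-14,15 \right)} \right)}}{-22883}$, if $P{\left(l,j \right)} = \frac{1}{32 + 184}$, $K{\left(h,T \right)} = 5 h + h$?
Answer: $- \frac{13171753663}{6840735552} \approx -1.9255$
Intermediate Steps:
$K{\left(h,T \right)} = 6 h$
$P{\left(l,j \right)} = \frac{1}{216}$
$\frac{21319}{-11072} + \frac{P{\left(120,K{\left(-14,15 \right)} \right)}}{-22883} = \frac{21319}{-11072} + \frac{1}{216 \left(-22883\right)} = 21319 \left(- \frac{1}{11072}\right) + \frac{1}{216} \left(- \frac{1}{22883}\right) = - \frac{21319}{11072} - \frac{1}{4942728} = - \frac{13171753663}{6840735552}$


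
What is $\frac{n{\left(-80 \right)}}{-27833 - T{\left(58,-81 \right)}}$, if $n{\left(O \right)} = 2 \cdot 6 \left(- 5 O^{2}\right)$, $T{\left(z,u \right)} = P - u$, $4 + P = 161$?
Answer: $\frac{128000}{9357} \approx 13.68$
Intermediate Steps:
$P = 157$ ($P = -4 + 161 = 157$)
$T{\left(z,u \right)} = 157 - u$
$n{\left(O \right)} = - 60 O^{2}$ ($n{\left(O \right)} = 12 \left(- 5 O^{2}\right) = - 60 O^{2}$)
$\frac{n{\left(-80 \right)}}{-27833 - T{\left(58,-81 \right)}} = \frac{\left(-60\right) \left(-80\right)^{2}}{-27833 - \left(157 - -81\right)} = \frac{\left(-60\right) 6400}{-27833 - \left(157 + 81\right)} = - \frac{384000}{-27833 - 238} = - \frac{384000}{-28071} = \left(-384000\right) \left(- \frac{1}{28071}\right) = \frac{128000}{9357}$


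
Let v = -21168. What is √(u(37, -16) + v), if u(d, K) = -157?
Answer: 5*I*√853 ≈ 146.03*I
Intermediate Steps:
√(u(37, -16) + v) = √(-157 - 21168) = √(-21325) = 5*I*√853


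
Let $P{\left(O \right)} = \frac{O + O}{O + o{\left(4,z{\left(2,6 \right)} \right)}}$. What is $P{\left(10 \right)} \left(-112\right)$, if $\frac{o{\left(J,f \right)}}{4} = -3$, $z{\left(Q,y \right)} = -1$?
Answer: $1120$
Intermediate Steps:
$o{\left(J,f \right)} = -12$ ($o{\left(J,f \right)} = 4 \left(-3\right) = -12$)
$P{\left(O \right)} = \frac{2 O}{-12 + O}$ ($P{\left(O \right)} = \frac{O + O}{O - 12} = \frac{2 O}{-12 + O}$)
$P{\left(10 \right)} \left(-112\right) = 2 \cdot 10 \frac{1}{-12 + 10} \left(-112\right) = 2 \cdot 10 \frac{1}{-2} \left(-112\right) = 2 \cdot 10 \left(- \frac{1}{2}\right) \left(-112\right) = \left(-10\right) \left(-112\right) = 1120$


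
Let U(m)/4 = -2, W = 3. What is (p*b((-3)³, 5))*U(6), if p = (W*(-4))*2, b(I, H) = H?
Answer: 960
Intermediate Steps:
p = -24 (p = (3*(-4))*2 = -12*2 = -24)
U(m) = -8 (U(m) = 4*(-2) = -8)
(p*b((-3)³, 5))*U(6) = -24*5*(-8) = -120*(-8) = 960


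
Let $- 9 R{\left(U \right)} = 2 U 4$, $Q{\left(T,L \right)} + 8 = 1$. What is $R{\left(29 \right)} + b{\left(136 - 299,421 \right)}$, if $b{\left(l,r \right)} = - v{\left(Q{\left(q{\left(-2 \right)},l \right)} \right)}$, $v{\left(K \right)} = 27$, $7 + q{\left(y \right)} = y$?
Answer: $- \frac{475}{9} \approx -52.778$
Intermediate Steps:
$q{\left(y \right)} = -7 + y$
$Q{\left(T,L \right)} = -7$ ($Q{\left(T,L \right)} = -8 + 1 = -7$)
$R{\left(U \right)} = - \frac{8 U}{9}$ ($R{\left(U \right)} = - \frac{2 U 4}{9} = - \frac{8 U}{9}$)
$b{\left(l,r \right)} = -27$ ($b{\left(l,r \right)} = \left(-1\right) 27 = -27$)
$R{\left(29 \right)} + b{\left(136 - 299,421 \right)} = \left(- \frac{8}{9}\right) 29 - 27 = - \frac{232}{9} - 27 = - \frac{475}{9}$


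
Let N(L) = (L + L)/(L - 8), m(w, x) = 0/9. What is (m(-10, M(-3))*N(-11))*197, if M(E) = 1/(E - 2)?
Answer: 0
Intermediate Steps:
M(E) = 1/(-2 + E)
m(w, x) = 0 (m(w, x) = 0*(1/9) = 0)
N(L) = 2*L/(-8 + L) (N(L) = (2*L)/(-8 + L) = 2*L/(-8 + L))
(m(-10, M(-3))*N(-11))*197 = (0*(2*(-11)/(-8 - 11)))*197 = (0*(2*(-11)/(-19)))*197 = (0*(2*(-11)*(-1/19)))*197 = (0*(22/19))*197 = 0*197 = 0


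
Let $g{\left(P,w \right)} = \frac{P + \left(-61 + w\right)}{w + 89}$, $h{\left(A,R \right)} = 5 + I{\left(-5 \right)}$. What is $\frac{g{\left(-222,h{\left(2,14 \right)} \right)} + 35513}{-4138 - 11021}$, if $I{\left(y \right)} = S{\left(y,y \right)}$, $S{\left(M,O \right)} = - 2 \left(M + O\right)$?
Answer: $- \frac{674704}{288021} \approx -2.3426$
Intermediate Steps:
$S{\left(M,O \right)} = - 2 M - 2 O$
$I{\left(y \right)} = - 4 y$ ($I{\left(y \right)} = - 2 y - 2 y = - 4 y$)
$h{\left(A,R \right)} = 25$ ($h{\left(A,R \right)} = 5 - -20 = 5 + 20 = 25$)
$g{\left(P,w \right)} = \frac{-61 + P + w}{89 + w}$
$\frac{g{\left(-222,h{\left(2,14 \right)} \right)} + 35513}{-4138 - 11021} = \frac{\frac{-61 - 222 + 25}{89 + 25} + 35513}{-4138 - 11021} = \frac{\frac{1}{114} \left(-258\right) + 35513}{-15159} = \left(\frac{1}{114} \left(-258\right) + 35513\right) \left(- \frac{1}{15159}\right) = \left(- \frac{43}{19} + 35513\right) \left(- \frac{1}{15159}\right) = \frac{674704}{19} \left(- \frac{1}{15159}\right) = - \frac{674704}{288021}$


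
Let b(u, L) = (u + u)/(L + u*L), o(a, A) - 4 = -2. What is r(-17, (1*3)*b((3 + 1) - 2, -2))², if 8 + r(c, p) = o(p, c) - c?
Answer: 121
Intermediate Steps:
o(a, A) = 2 (o(a, A) = 4 - 2 = 2)
b(u, L) = 2*u/(L + L*u) (b(u, L) = (2*u)/(L + L*u) = 2*u/(L + L*u))
r(c, p) = -6 - c (r(c, p) = -8 + (2 - c) = -6 - c)
r(-17, (1*3)*b((3 + 1) - 2, -2))² = (-6 - 1*(-17))² = (-6 + 17)² = 11² = 121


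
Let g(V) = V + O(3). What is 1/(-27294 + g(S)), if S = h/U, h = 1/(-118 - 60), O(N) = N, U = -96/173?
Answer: -17088/466348435 ≈ -3.6642e-5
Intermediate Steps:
U = -96/173 (U = -96*1/173 = -96/173 ≈ -0.55491)
h = -1/178 (h = 1/(-178) = -1/178 ≈ -0.0056180)
S = 173/17088 (S = -1/(178*(-96/173)) = -1/178*(-173/96) = 173/17088 ≈ 0.010124)
g(V) = 3 + V (g(V) = V + 3 = 3 + V)
1/(-27294 + g(S)) = 1/(-27294 + (3 + 173/17088)) = 1/(-27294 + 51437/17088) = 1/(-466348435/17088) = -17088/466348435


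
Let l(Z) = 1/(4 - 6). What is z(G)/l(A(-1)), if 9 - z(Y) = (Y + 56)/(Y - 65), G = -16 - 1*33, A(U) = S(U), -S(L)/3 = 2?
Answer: -1033/57 ≈ -18.123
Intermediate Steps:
S(L) = -6 (S(L) = -3*2 = -6)
A(U) = -6
G = -49 (G = -16 - 33 = -49)
l(Z) = -1/2 (l(Z) = 1/(-2) = -1/2)
z(Y) = 9 - (56 + Y)/(-65 + Y) (z(Y) = 9 - (Y + 56)/(Y - 65) = 9 - (56 + Y)/(-65 + Y))
z(G)/l(A(-1)) = ((-641 + 8*(-49))/(-65 - 49))/(-1/2) = -2*(-641 - 392)/(-114) = -(-1)*(-1033)/57 = -2*1033/114 = -1033/57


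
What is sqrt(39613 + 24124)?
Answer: sqrt(63737) ≈ 252.46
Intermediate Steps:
sqrt(39613 + 24124) = sqrt(63737)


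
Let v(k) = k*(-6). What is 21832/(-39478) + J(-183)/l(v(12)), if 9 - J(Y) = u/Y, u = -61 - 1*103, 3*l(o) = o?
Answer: -77216009/86693688 ≈ -0.89068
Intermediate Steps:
v(k) = -6*k
l(o) = o/3
u = -164 (u = -61 - 103 = -164)
J(Y) = 9 + 164/Y (J(Y) = 9 - (-164)/Y = 9 + 164/Y)
21832/(-39478) + J(-183)/l(v(12)) = 21832/(-39478) + (9 + 164/(-183))/(((-6*12)/3)) = 21832*(-1/39478) + (9 + 164*(-1/183))/(((⅓)*(-72))) = -10916/19739 + (9 - 164/183)/(-24) = -10916/19739 + (1483/183)*(-1/24) = -10916/19739 - 1483/4392 = -77216009/86693688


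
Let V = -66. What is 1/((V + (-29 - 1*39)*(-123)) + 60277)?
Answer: 1/68575 ≈ 1.4583e-5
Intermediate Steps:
1/((V + (-29 - 1*39)*(-123)) + 60277) = 1/((-66 + (-29 - 1*39)*(-123)) + 60277) = 1/((-66 + (-29 - 39)*(-123)) + 60277) = 1/((-66 - 68*(-123)) + 60277) = 1/((-66 + 8364) + 60277) = 1/(8298 + 60277) = 1/68575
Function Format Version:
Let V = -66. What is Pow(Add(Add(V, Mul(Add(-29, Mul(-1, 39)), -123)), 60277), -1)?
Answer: Rational(1, 68575) ≈ 1.4583e-5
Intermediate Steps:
Pow(Add(Add(V, Mul(Add(-29, Mul(-1, 39)), -123)), 60277), -1) = Pow(Add(Add(-66, Mul(Add(-29, Mul(-1, 39)), -123)), 60277), -1) = Pow(Add(Add(-66, Mul(Add(-29, -39), -123)), 60277), -1) = Pow(Add(Add(-66, Mul(-68, -123)), 60277), -1) = Pow(Add(Add(-66, 8364), 60277), -1) = Pow(Add(8298, 60277), -1) = Pow(68575, -1) = Rational(1, 68575)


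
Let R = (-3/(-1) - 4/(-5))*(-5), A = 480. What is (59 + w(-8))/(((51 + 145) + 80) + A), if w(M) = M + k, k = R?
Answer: 8/189 ≈ 0.042328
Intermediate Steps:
R = -19 (R = (-3*(-1) - 4*(-⅕))*(-5) = (3 + ⅘)*(-5) = (19/5)*(-5) = -19)
k = -19
w(M) = -19 + M (w(M) = M - 19 = -19 + M)
(59 + w(-8))/(((51 + 145) + 80) + A) = (59 + (-19 - 8))/(((51 + 145) + 80) + 480) = (59 - 27)/((196 + 80) + 480) = 32/(276 + 480) = 32/756 = 32*(1/756) = 8/189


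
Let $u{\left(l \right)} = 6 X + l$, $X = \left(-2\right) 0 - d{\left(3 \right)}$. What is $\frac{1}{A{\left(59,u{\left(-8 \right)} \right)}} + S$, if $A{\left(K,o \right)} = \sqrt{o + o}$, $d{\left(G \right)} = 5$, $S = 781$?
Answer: $781 - \frac{i \sqrt{19}}{38} \approx 781.0 - 0.11471 i$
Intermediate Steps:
$X = -5$ ($X = \left(-2\right) 0 - 5 = 0 - 5 = -5$)
$u{\left(l \right)} = -30 + l$ ($u{\left(l \right)} = 6 \left(-5\right) + l = -30 + l$)
$A{\left(K,o \right)} = \sqrt{2} \sqrt{o}$ ($A{\left(K,o \right)} = \sqrt{2 o} = \sqrt{2} \sqrt{o}$)
$\frac{1}{A{\left(59,u{\left(-8 \right)} \right)}} + S = \frac{1}{\sqrt{2} \sqrt{-30 - 8}} + 781 = \frac{1}{\sqrt{2} \sqrt{-38}} + 781 = \frac{1}{\sqrt{2} i \sqrt{38}} + 781 = \frac{1}{2 i \sqrt{19}} + 781 = - \frac{i \sqrt{19}}{38} + 781 = 781 - \frac{i \sqrt{19}}{38}$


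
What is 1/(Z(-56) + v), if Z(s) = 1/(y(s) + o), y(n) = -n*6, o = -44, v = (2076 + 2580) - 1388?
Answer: 292/954257 ≈ 0.00030600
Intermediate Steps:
v = 3268 (v = 4656 - 1388 = 3268)
y(n) = -6*n
Z(s) = 1/(-44 - 6*s) (Z(s) = 1/(-6*s - 44) = 1/(-44 - 6*s))
1/(Z(-56) + v) = 1/(-1/(44 + 6*(-56)) + 3268) = 1/(-1/(44 - 336) + 3268) = 1/(-1/(-292) + 3268) = 1/(-1*(-1/292) + 3268) = 1/(1/292 + 3268) = 1/(954257/292) = 292/954257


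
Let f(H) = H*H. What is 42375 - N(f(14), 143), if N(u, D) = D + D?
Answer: 42089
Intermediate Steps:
f(H) = H²
N(u, D) = 2*D
42375 - N(f(14), 143) = 42375 - 2*143 = 42375 - 1*286 = 42375 - 286 = 42089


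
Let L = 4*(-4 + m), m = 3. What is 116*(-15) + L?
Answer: -1744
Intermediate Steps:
L = -4 (L = 4*(-4 + 3) = 4*(-1) = -4)
116*(-15) + L = 116*(-15) - 4 = -1740 - 4 = -1744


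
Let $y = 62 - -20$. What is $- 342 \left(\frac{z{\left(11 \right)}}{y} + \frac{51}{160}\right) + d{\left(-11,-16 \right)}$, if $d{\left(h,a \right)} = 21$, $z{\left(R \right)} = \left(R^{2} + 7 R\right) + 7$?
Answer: $- \frac{75441}{80} \approx -943.01$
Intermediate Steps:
$y = 82$ ($y = 62 + 20 = 82$)
$z{\left(R \right)} = 7 + R^{2} + 7 R$
$- 342 \left(\frac{z{\left(11 \right)}}{y} + \frac{51}{160}\right) + d{\left(-11,-16 \right)} = - 342 \left(\frac{7 + 11^{2} + 7 \cdot 11}{82} + \frac{51}{160}\right) + 21 = - 342 \left(\left(7 + 121 + 77\right) \frac{1}{82} + 51 \cdot \frac{1}{160}\right) + 21 = - 342 \left(205 \cdot \frac{1}{82} + \frac{51}{160}\right) + 21 = - 342 \left(\frac{5}{2} + \frac{51}{160}\right) + 21 = \left(-342\right) \frac{451}{160} + 21 = - \frac{77121}{80} + 21 = - \frac{75441}{80}$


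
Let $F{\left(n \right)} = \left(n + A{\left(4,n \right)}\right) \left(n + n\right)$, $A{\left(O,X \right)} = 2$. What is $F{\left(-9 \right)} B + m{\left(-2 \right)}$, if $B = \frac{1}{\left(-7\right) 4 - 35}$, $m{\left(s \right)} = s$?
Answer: $-4$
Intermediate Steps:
$B = - \frac{1}{63}$ ($B = \frac{1}{-28 - 35} = \frac{1}{-63} = - \frac{1}{63} \approx -0.015873$)
$F{\left(n \right)} = 2 n \left(2 + n\right)$ ($F{\left(n \right)} = \left(n + 2\right) \left(n + n\right) = \left(2 + n\right) 2 n = 2 n \left(2 + n\right)$)
$F{\left(-9 \right)} B + m{\left(-2 \right)} = 2 \left(-9\right) \left(2 - 9\right) \left(- \frac{1}{63}\right) - 2 = 2 \left(-9\right) \left(-7\right) \left(- \frac{1}{63}\right) - 2 = 126 \left(- \frac{1}{63}\right) - 2 = -2 - 2 = -4$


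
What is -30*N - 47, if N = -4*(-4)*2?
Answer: -1007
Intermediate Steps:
N = 32 (N = 16*2 = 32)
-30*N - 47 = -30*32 - 47 = -960 - 47 = -1007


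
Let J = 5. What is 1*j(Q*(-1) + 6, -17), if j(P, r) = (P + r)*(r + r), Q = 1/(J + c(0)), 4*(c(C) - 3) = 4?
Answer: 3400/9 ≈ 377.78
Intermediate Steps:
c(C) = 4 (c(C) = 3 + (¼)*4 = 3 + 1 = 4)
Q = ⅑ (Q = 1/(5 + 4) = 1/9 = ⅑ ≈ 0.11111)
j(P, r) = 2*r*(P + r) (j(P, r) = (P + r)*(2*r) = 2*r*(P + r))
1*j(Q*(-1) + 6, -17) = 1*(2*(-17)*(((⅑)*(-1) + 6) - 17)) = 1*(2*(-17)*((-⅑ + 6) - 17)) = 1*(2*(-17)*(53/9 - 17)) = 1*(2*(-17)*(-100/9)) = 1*(3400/9) = 3400/9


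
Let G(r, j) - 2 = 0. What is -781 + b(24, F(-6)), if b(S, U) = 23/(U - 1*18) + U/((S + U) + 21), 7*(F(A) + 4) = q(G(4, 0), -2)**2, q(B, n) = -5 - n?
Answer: -33570931/42920 ≈ -782.17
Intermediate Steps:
G(r, j) = 2 (G(r, j) = 2 + 0 = 2)
F(A) = -19/7 (F(A) = -4 + (-5 - 1*(-2))**2/7 = -4 + (-5 + 2)**2/7 = -4 + (1/7)*(-3)**2 = -4 + (1/7)*9 = -4 + 9/7 = -19/7)
b(S, U) = 23/(-18 + U) + U/(21 + S + U) (b(S, U) = 23/(U - 18) + U/(21 + S + U) = 23/(-18 + U) + U/(21 + S + U))
-781 + b(24, F(-6)) = -781 + (483 + (-19/7)**2 + 5*(-19/7) + 23*24)/(-378 + (-19/7)**2 - 18*24 + 3*(-19/7) + 24*(-19/7)) = -781 + (483 + 361/49 - 95/7 + 552)/(-378 + 361/49 - 432 - 57/7 - 456/7) = -781 + (50411/49)/(-42920/49) = -781 - 49/42920*50411/49 = -781 - 50411/42920 = -33570931/42920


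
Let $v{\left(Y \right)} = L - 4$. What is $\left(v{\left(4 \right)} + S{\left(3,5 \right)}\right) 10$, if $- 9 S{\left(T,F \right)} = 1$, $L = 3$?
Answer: $- \frac{100}{9} \approx -11.111$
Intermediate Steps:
$S{\left(T,F \right)} = - \frac{1}{9}$ ($S{\left(T,F \right)} = \left(- \frac{1}{9}\right) 1 = - \frac{1}{9}$)
$v{\left(Y \right)} = -1$ ($v{\left(Y \right)} = 3 - 4 = -1$)
$\left(v{\left(4 \right)} + S{\left(3,5 \right)}\right) 10 = \left(-1 - \frac{1}{9}\right) 10 = \left(- \frac{10}{9}\right) 10 = - \frac{100}{9}$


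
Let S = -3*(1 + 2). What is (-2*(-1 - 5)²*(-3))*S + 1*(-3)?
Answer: -1947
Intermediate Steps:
S = -9 (S = -3*3 = -9)
(-2*(-1 - 5)²*(-3))*S + 1*(-3) = (-2*(-1 - 5)²*(-3))*(-9) + 1*(-3) = (-2*(-6)²*(-3))*(-9) - 3 = (-2*36*(-3))*(-9) - 3 = -72*(-3)*(-9) - 3 = 216*(-9) - 3 = -1944 - 3 = -1947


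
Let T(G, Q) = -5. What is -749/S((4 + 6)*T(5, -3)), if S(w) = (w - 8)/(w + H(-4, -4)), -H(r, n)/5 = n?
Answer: -11235/29 ≈ -387.41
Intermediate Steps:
H(r, n) = -5*n
S(w) = (-8 + w)/(20 + w) (S(w) = (w - 8)/(w - 5*(-4)) = (-8 + w)/(w + 20) = (-8 + w)/(20 + w))
-749/S((4 + 6)*T(5, -3)) = -749*(20 + (4 + 6)*(-5))/(-8 + (4 + 6)*(-5)) = -749*(20 + 10*(-5))/(-8 + 10*(-5)) = -749*(20 - 50)/(-8 - 50) = -749/(-58/(-30)) = -749/((-1/30*(-58))) = -749/29/15 = -749*15/29 = -11235/29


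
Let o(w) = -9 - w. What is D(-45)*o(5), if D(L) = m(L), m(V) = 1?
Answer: -14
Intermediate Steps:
D(L) = 1
D(-45)*o(5) = 1*(-9 - 1*5) = 1*(-9 - 5) = 1*(-14) = -14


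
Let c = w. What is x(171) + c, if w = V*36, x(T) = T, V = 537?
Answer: 19503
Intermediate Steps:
w = 19332 (w = 537*36 = 19332)
c = 19332
x(171) + c = 171 + 19332 = 19503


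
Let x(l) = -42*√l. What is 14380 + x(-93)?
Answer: 14380 - 42*I*√93 ≈ 14380.0 - 405.03*I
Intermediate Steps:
14380 + x(-93) = 14380 - 42*I*√93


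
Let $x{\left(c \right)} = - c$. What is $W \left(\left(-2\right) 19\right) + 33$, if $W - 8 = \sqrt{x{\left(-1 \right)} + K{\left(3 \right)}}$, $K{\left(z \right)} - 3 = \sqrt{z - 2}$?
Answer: $-271 - 38 \sqrt{5} \approx -355.97$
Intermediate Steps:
$K{\left(z \right)} = 3 + \sqrt{-2 + z}$ ($K{\left(z \right)} = 3 + \sqrt{z - 2} = 3 + \sqrt{-2 + z}$)
$W = 8 + \sqrt{5}$ ($W = 8 + \sqrt{\left(-1\right) \left(-1\right) + \left(3 + \sqrt{-2 + 3}\right)} = 8 + \sqrt{1 + \left(3 + \sqrt{1}\right)} = 8 + \sqrt{1 + \left(3 + 1\right)} = 8 + \sqrt{1 + 4} = 8 + \sqrt{5} \approx 10.236$)
$W \left(\left(-2\right) 19\right) + 33 = \left(8 + \sqrt{5}\right) \left(\left(-2\right) 19\right) + 33 = \left(8 + \sqrt{5}\right) \left(-38\right) + 33 = \left(-304 - 38 \sqrt{5}\right) + 33 = -271 - 38 \sqrt{5}$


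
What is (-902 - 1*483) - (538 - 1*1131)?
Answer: -792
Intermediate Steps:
(-902 - 1*483) - (538 - 1*1131) = (-902 - 483) - (538 - 1131) = -1385 - 1*(-593) = -1385 + 593 = -792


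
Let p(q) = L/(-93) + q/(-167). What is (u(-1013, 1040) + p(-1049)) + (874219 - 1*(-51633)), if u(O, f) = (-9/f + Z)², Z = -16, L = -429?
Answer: 5185751696339977/5599443200 ≈ 9.2612e+5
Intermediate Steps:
p(q) = 143/31 - q/167 (p(q) = -429/(-93) + q/(-167) = -429*(-1/93) + q*(-1/167) = 143/31 - q/167)
u(O, f) = (-16 - 9/f)² (u(O, f) = (-9/f - 16)² = (-16 - 9/f)²)
(u(-1013, 1040) + p(-1049)) + (874219 - 1*(-51633)) = ((9 + 16*1040)²/1040² + (143/31 - 1/167*(-1049))) + (874219 - 1*(-51633)) = ((9 + 16640)²/1081600 + (143/31 + 1049/167)) + (874219 + 51633) = ((1/1081600)*16649² + 56400/5177) + 925852 = ((1/1081600)*277189201 + 56400/5177) + 925852 = (277189201/1081600 + 56400/5177) + 925852 = 1496010733577/5599443200 + 925852 = 5185751696339977/5599443200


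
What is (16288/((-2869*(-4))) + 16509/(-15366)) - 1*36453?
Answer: -535672422477/14695018 ≈ -36453.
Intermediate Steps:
(16288/((-2869*(-4))) + 16509/(-15366)) - 1*36453 = (16288/11476 + 16509*(-1/15366)) - 36453 = (16288*(1/11476) - 5503/5122) - 36453 = (4072/2869 - 5503/5122) - 36453 = 5068677/14695018 - 36453 = -535672422477/14695018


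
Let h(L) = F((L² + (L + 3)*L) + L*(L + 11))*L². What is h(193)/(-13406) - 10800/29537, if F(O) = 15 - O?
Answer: 62951427794321/197986511 ≈ 3.1796e+5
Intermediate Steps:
h(L) = L²*(15 - L² - L*(3 + L) - L*(11 + L)) (h(L) = (15 - ((L² + (L + 3)*L) + L*(L + 11)))*L² = (15 - ((L² + (3 + L)*L) + L*(11 + L)))*L² = (15 - ((L² + L*(3 + L)) + L*(11 + L)))*L² = (15 - (L² + L*(3 + L) + L*(11 + L)))*L² = (15 + (-L² - L*(3 + L) - L*(11 + L)))*L² = (15 - L² - L*(3 + L) - L*(11 + L))*L² = L²*(15 - L² - L*(3 + L) - L*(11 + L)))
h(193)/(-13406) - 10800/29537 = (193²*(15 - 1*193*(14 + 3*193)))/(-13406) - 10800/29537 = (37249*(15 - 1*193*(14 + 579)))*(-1/13406) - 10800*1/29537 = (37249*(15 - 1*193*593))*(-1/13406) - 10800/29537 = (37249*(15 - 114449))*(-1/13406) - 10800/29537 = (37249*(-114434))*(-1/13406) - 10800/29537 = -4262552066*(-1/13406) - 10800/29537 = 2131276033/6703 - 10800/29537 = 62951427794321/197986511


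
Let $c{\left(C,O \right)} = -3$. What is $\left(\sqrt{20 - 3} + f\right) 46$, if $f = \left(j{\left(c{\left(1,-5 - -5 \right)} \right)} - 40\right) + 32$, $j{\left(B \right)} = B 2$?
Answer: $-644 + 46 \sqrt{17} \approx -454.34$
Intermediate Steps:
$j{\left(B \right)} = 2 B$
$f = -14$ ($f = \left(2 \left(-3\right) - 40\right) + 32 = \left(-6 - 40\right) + 32 = -46 + 32 = -14$)
$\left(\sqrt{20 - 3} + f\right) 46 = \left(\sqrt{20 - 3} - 14\right) 46 = \left(\sqrt{17} - 14\right) 46 = \left(-14 + \sqrt{17}\right) 46 = -644 + 46 \sqrt{17}$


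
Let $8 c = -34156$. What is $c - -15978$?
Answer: $\frac{23417}{2} \approx 11709.0$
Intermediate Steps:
$c = - \frac{8539}{2}$ ($c = \frac{1}{8} \left(-34156\right) = - \frac{8539}{2} \approx -4269.5$)
$c - -15978 = - \frac{8539}{2} - -15978 = - \frac{8539}{2} + 15978 = \frac{23417}{2}$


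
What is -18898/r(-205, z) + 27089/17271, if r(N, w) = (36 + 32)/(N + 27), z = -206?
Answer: 14524697944/293607 ≈ 49470.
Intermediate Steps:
r(N, w) = 68/(27 + N)
-18898/r(-205, z) + 27089/17271 = -18898/(68/(27 - 205)) + 27089/17271 = -18898/(68/(-178)) + 27089*(1/17271) = -18898/(68*(-1/178)) + 27089/17271 = -18898/(-34/89) + 27089/17271 = -18898*(-89/34) + 27089/17271 = 840961/17 + 27089/17271 = 14524697944/293607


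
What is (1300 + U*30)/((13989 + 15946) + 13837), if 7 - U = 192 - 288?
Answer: 2195/21886 ≈ 0.10029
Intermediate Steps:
U = 103 (U = 7 - (192 - 288) = 7 - 1*(-96) = 7 + 96 = 103)
(1300 + U*30)/((13989 + 15946) + 13837) = (1300 + 103*30)/((13989 + 15946) + 13837) = (1300 + 3090)/(29935 + 13837) = 4390/43772 = 4390*(1/43772) = 2195/21886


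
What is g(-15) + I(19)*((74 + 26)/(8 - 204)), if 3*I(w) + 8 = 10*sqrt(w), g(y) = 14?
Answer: 2258/147 - 250*sqrt(19)/147 ≈ 7.9474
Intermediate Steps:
I(w) = -8/3 + 10*sqrt(w)/3 (I(w) = -8/3 + (10*sqrt(w))/3 = -8/3 + 10*sqrt(w)/3)
g(-15) + I(19)*((74 + 26)/(8 - 204)) = 14 + (-8/3 + 10*sqrt(19)/3)*((74 + 26)/(8 - 204)) = 14 + (-8/3 + 10*sqrt(19)/3)*(100/(-196)) = 14 + (-8/3 + 10*sqrt(19)/3)*(100*(-1/196)) = 14 + (-8/3 + 10*sqrt(19)/3)*(-25/49) = 14 + (200/147 - 250*sqrt(19)/147) = 2258/147 - 250*sqrt(19)/147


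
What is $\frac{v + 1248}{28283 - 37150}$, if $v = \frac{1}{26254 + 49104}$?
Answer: $- \frac{94046785}{668199386} \approx -0.14075$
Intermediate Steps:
$v = \frac{1}{75358} \approx 1.327 \cdot 10^{-5}$
$\frac{v + 1248}{28283 - 37150} = \frac{\frac{1}{75358} + 1248}{28283 - 37150} = \frac{94046785}{75358 \left(-8867\right)} = \frac{94046785}{75358} \left(- \frac{1}{8867}\right) = - \frac{94046785}{668199386}$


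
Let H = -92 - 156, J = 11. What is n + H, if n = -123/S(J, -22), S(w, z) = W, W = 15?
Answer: -1281/5 ≈ -256.20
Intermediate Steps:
H = -248
S(w, z) = 15
n = -41/5 (n = -123/15 = -123*1/15 = -41/5 ≈ -8.2000)
n + H = -41/5 - 248 = -1281/5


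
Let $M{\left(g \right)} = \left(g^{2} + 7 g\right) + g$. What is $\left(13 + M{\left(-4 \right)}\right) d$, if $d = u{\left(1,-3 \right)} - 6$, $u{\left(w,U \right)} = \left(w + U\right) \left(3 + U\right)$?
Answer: $18$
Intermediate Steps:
$u{\left(w,U \right)} = \left(3 + U\right) \left(U + w\right)$ ($u{\left(w,U \right)} = \left(U + w\right) \left(3 + U\right) = \left(3 + U\right) \left(U + w\right)$)
$M{\left(g \right)} = g^{2} + 8 g$
$d = -6$ ($d = \left(\left(-3\right)^{2} + 3 \left(-3\right) + 3 \cdot 1 - 3\right) - 6 = \left(9 - 9 + 3 - 3\right) - 6 = 0 - 6 = -6$)
$\left(13 + M{\left(-4 \right)}\right) d = \left(13 - 4 \left(8 - 4\right)\right) \left(-6\right) = \left(13 - 16\right) \left(-6\right) = \left(-3\right) \left(-6\right) = 18$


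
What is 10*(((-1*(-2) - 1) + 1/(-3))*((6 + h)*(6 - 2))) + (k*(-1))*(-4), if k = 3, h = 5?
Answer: 916/3 ≈ 305.33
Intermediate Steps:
10*(((-1*(-2) - 1) + 1/(-3))*((6 + h)*(6 - 2))) + (k*(-1))*(-4) = 10*(((-1*(-2) - 1) + 1/(-3))*((6 + 5)*(6 - 2))) + (3*(-1))*(-4) = 10*(((2 - 1) - ⅓)*(11*4)) - 3*(-4) = 10*((1 - ⅓)*44) + 12 = 10*((⅔)*44) + 12 = 10*(88/3) + 12 = 880/3 + 12 = 916/3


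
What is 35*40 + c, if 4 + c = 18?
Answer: 1414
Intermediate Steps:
c = 14 (c = -4 + 18 = 14)
35*40 + c = 35*40 + 14 = 1400 + 14 = 1414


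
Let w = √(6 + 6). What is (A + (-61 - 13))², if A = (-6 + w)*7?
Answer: 14044 - 3248*√3 ≈ 8418.3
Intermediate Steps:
w = 2*√3 (w = √12 = 2*√3 ≈ 3.4641)
A = -42 + 14*√3 (A = (-6 + 2*√3)*7 = -42 + 14*√3 ≈ -17.751)
(A + (-61 - 13))² = ((-42 + 14*√3) + (-61 - 13))² = ((-42 + 14*√3) - 74)² = (-116 + 14*√3)²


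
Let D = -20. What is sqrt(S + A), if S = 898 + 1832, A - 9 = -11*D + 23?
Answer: sqrt(2982) ≈ 54.608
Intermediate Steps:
A = 252 (A = 9 + (-11*(-20) + 23) = 9 + (220 + 23) = 9 + 243 = 252)
S = 2730
sqrt(S + A) = sqrt(2730 + 252) = sqrt(2982)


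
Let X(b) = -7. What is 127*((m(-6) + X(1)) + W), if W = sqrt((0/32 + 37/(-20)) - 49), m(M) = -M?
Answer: -127 + 381*I*sqrt(565)/10 ≈ -127.0 + 905.63*I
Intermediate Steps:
W = 3*I*sqrt(565)/10 (W = sqrt((0*(1/32) + 37*(-1/20)) - 49) = sqrt((0 - 37/20) - 49) = sqrt(-37/20 - 49) = sqrt(-1017/20) = 3*I*sqrt(565)/10 ≈ 7.1309*I)
127*((m(-6) + X(1)) + W) = 127*((-1*(-6) - 7) + 3*I*sqrt(565)/10) = 127*((6 - 7) + 3*I*sqrt(565)/10) = 127*(-1 + 3*I*sqrt(565)/10) = -127 + 381*I*sqrt(565)/10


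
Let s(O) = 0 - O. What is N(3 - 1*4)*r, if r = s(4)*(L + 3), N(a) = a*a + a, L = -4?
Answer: 0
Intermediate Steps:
s(O) = -O
N(a) = a + a² (N(a) = a² + a = a + a²)
r = 4 (r = (-1*4)*(-4 + 3) = -4*(-1) = 4)
N(3 - 1*4)*r = ((3 - 1*4)*(1 + (3 - 1*4)))*4 = ((3 - 4)*(1 + (3 - 4)))*4 = -(1 - 1)*4 = -1*0*4 = 0*4 = 0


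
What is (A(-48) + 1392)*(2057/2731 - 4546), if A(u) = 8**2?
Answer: -18073428464/2731 ≈ -6.6179e+6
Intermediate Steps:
A(u) = 64
(A(-48) + 1392)*(2057/2731 - 4546) = (64 + 1392)*(2057/2731 - 4546) = 1456*(2057*(1/2731) - 4546) = 1456*(2057/2731 - 4546) = 1456*(-12413069/2731) = -18073428464/2731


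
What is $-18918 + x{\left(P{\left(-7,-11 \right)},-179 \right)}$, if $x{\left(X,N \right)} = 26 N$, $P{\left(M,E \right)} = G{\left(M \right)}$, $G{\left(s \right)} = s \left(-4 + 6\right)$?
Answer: $-23572$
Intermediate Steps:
$G{\left(s \right)} = 2 s$ ($G{\left(s \right)} = s 2 = 2 s$)
$P{\left(M,E \right)} = 2 M$
$-18918 + x{\left(P{\left(-7,-11 \right)},-179 \right)} = -18918 + 26 \left(-179\right) = -18918 - 4654 = -23572$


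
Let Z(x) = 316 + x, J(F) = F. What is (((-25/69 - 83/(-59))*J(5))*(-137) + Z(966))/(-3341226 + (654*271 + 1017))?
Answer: -2306402/12876471225 ≈ -0.00017912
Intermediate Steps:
(((-25/69 - 83/(-59))*J(5))*(-137) + Z(966))/(-3341226 + (654*271 + 1017)) = (((-25/69 - 83/(-59))*5)*(-137) + (316 + 966))/(-3341226 + (654*271 + 1017)) = (((-25*1/69 - 83*(-1/59))*5)*(-137) + 1282)/(-3341226 + (177234 + 1017)) = (((-25/69 + 83/59)*5)*(-137) + 1282)/(-3341226 + 178251) = (((4252/4071)*5)*(-137) + 1282)/(-3162975) = ((21260/4071)*(-137) + 1282)*(-1/3162975) = (-2912620/4071 + 1282)*(-1/3162975) = (2306402/4071)*(-1/3162975) = -2306402/12876471225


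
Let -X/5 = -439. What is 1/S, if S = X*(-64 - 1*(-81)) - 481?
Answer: 1/36834 ≈ 2.7149e-5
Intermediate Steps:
X = 2195 (X = -5*(-439) = 2195)
S = 36834 (S = 2195*(-64 - 1*(-81)) - 481 = 2195*(-64 + 81) - 481 = 2195*17 - 481 = 37315 - 481 = 36834)
1/S = 1/36834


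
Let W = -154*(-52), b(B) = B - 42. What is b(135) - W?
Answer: -7915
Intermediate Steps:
b(B) = -42 + B
W = 8008
b(135) - W = (-42 + 135) - 1*8008 = 93 - 8008 = -7915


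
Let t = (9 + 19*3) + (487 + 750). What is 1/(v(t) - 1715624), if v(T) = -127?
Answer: -1/1715751 ≈ -5.8284e-7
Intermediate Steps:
t = 1303 (t = (9 + 57) + 1237 = 66 + 1237 = 1303)
1/(v(t) - 1715624) = 1/(-127 - 1715624) = 1/(-1715751) = -1/1715751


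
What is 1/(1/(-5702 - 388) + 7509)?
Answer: 6090/45729809 ≈ 0.00013317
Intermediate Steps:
1/(1/(-5702 - 388) + 7509) = 1/(1/(-6090) + 7509) = 1/(-1/6090 + 7509) = 1/(45729809/6090) = 6090/45729809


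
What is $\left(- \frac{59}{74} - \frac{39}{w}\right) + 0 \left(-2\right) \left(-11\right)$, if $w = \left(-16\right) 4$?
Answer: $- \frac{445}{2368} \approx -0.18792$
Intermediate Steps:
$w = -64$
$\left(- \frac{59}{74} - \frac{39}{w}\right) + 0 \left(-2\right) \left(-11\right) = \left(- \frac{59}{74} - \frac{39}{-64}\right) + 0 \left(-2\right) \left(-11\right) = \left(\left(-59\right) \frac{1}{74} - - \frac{39}{64}\right) + 0 \left(-11\right) = \left(- \frac{59}{74} + \frac{39}{64}\right) + 0 = - \frac{445}{2368} + 0 = - \frac{445}{2368}$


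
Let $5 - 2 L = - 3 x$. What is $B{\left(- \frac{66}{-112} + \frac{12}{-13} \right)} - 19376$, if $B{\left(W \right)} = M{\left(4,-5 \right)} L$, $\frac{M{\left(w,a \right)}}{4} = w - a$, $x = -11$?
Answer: $-19880$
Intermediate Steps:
$M{\left(w,a \right)} = - 4 a + 4 w$ ($M{\left(w,a \right)} = 4 \left(w - a\right) = - 4 a + 4 w$)
$L = -14$ ($L = \frac{5}{2} - \frac{\left(-3\right) \left(-11\right)}{2} = \frac{5}{2} - \frac{33}{2} = -14$)
$B{\left(W \right)} = -504$ ($B{\left(W \right)} = \left(\left(-4\right) \left(-5\right) + 4 \cdot 4\right) \left(-14\right) = \left(20 + 16\right) \left(-14\right) = 36 \left(-14\right) = -504$)
$B{\left(- \frac{66}{-112} + \frac{12}{-13} \right)} - 19376 = -504 - 19376 = -19880$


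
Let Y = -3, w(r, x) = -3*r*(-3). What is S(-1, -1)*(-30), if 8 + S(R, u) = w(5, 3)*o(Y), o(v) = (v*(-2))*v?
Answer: 24540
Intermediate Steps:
w(r, x) = 9*r
o(v) = -2*v² (o(v) = (-2*v)*v = -2*v²)
S(R, u) = -818 (S(R, u) = -8 + (9*5)*(-2*(-3)²) = -8 + 45*(-2*9) = -8 + 45*(-18) = -8 - 810 = -818)
S(-1, -1)*(-30) = -818*(-30) = 24540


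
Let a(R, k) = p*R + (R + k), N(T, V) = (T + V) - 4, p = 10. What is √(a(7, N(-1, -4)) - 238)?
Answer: I*√170 ≈ 13.038*I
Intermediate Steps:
N(T, V) = -4 + T + V
a(R, k) = k + 11*R (a(R, k) = 10*R + (R + k) = k + 11*R)
√(a(7, N(-1, -4)) - 238) = √(((-4 - 1 - 4) + 11*7) - 238) = √((-9 + 77) - 238) = √(68 - 238) = √(-170) = I*√170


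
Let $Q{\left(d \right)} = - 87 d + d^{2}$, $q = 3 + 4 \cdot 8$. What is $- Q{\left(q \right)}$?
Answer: $1820$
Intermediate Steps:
$q = 35$ ($q = 3 + 32 = 35$)
$Q{\left(d \right)} = d^{2} - 87 d$
$- Q{\left(q \right)} = - 35 \left(-87 + 35\right) = - 35 \left(-52\right) = \left(-1\right) \left(-1820\right) = 1820$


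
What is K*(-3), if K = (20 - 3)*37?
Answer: -1887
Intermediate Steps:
K = 629 (K = 17*37 = 629)
K*(-3) = 629*(-3) = -1887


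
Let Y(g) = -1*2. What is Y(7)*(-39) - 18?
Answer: 60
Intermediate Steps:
Y(g) = -2
Y(7)*(-39) - 18 = -2*(-39) - 18 = 78 - 18 = 60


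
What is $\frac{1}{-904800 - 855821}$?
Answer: $- \frac{1}{1760621} \approx -5.6798 \cdot 10^{-7}$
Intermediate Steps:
$\frac{1}{-904800 - 855821} = \frac{1}{-1760621} = - \frac{1}{1760621}$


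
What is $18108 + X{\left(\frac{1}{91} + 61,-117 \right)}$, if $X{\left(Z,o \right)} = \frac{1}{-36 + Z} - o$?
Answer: $\frac{41480191}{2276} \approx 18225.0$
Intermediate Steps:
$18108 + X{\left(\frac{1}{91} + 61,-117 \right)} = 18108 + \frac{1 + 36 \left(-117\right) - \left(\frac{1}{91} + 61\right) \left(-117\right)}{-36 + \left(\frac{1}{91} + 61\right)} = 18108 + \frac{1 - 4212 - \left(\frac{1}{91} + 61\right) \left(-117\right)}{-36 + \left(\frac{1}{91} + 61\right)} = 18108 + \frac{1 - 4212 - \frac{5552}{91} \left(-117\right)}{-36 + \frac{5552}{91}} = 18108 + \frac{1 - 4212 + \frac{49968}{7}}{\frac{2276}{91}} = 18108 + \frac{91}{2276} \cdot \frac{20491}{7} = 18108 + \frac{266383}{2276} = \frac{41480191}{2276}$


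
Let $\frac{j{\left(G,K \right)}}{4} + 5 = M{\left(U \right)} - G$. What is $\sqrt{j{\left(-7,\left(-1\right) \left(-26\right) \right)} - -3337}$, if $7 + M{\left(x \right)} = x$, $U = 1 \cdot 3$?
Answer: $\sqrt{3329} \approx 57.698$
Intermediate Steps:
$U = 3$
$M{\left(x \right)} = -7 + x$
$j{\left(G,K \right)} = -36 - 4 G$ ($j{\left(G,K \right)} = -20 + 4 \left(\left(-7 + 3\right) - G\right) = -20 + 4 \left(-4 - G\right) = -20 - \left(16 + 4 G\right) = -36 - 4 G$)
$\sqrt{j{\left(-7,\left(-1\right) \left(-26\right) \right)} - -3337} = \sqrt{\left(-36 - -28\right) - -3337} = \sqrt{\left(-36 + 28\right) + 3337} = \sqrt{-8 + 3337} = \sqrt{3329}$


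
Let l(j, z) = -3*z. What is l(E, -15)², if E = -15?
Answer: 2025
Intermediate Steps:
l(E, -15)² = (-3*(-15))² = 45² = 2025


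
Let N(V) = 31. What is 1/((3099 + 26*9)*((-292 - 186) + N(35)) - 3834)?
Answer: -1/1493685 ≈ -6.6949e-7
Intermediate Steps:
1/((3099 + 26*9)*((-292 - 186) + N(35)) - 3834) = 1/((3099 + 26*9)*((-292 - 186) + 31) - 3834) = 1/((3099 + 234)*(-478 + 31) - 3834) = 1/(3333*(-447) - 3834) = 1/(-1489851 - 3834) = 1/(-1493685) = -1/1493685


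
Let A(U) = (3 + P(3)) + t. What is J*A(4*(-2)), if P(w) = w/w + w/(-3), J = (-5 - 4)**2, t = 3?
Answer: 486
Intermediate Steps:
J = 81 (J = (-9)**2 = 81)
P(w) = 1 - w/3 (P(w) = 1 + w*(-1/3) = 1 - w/3)
A(U) = 6 (A(U) = (3 + (1 - 1/3*3)) + 3 = (3 + (1 - 1)) + 3 = (3 + 0) + 3 = 3 + 3 = 6)
J*A(4*(-2)) = 81*6 = 486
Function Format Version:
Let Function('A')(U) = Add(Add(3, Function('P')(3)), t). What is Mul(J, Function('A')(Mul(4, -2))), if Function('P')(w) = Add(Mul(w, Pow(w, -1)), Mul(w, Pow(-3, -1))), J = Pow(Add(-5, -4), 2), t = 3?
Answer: 486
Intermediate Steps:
J = 81 (J = Pow(-9, 2) = 81)
Function('P')(w) = Add(1, Mul(Rational(-1, 3), w)) (Function('P')(w) = Add(1, Mul(w, Rational(-1, 3))) = Add(1, Mul(Rational(-1, 3), w)))
Function('A')(U) = 6 (Function('A')(U) = Add(Add(3, Add(1, Mul(Rational(-1, 3), 3))), 3) = Add(Add(3, Add(1, -1)), 3) = Add(Add(3, 0), 3) = Add(3, 3) = 6)
Mul(J, Function('A')(Mul(4, -2))) = Mul(81, 6) = 486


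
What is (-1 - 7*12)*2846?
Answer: -241910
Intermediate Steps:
(-1 - 7*12)*2846 = (-1 - 84)*2846 = -85*2846 = -241910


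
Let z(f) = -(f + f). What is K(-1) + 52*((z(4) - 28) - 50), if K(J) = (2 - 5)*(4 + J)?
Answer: -4481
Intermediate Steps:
z(f) = -2*f
K(J) = -12 - 3*J (K(J) = -3*(4 + J) = -12 - 3*J)
K(-1) + 52*((z(4) - 28) - 50) = (-12 - 3*(-1)) + 52*((-2*4 - 28) - 50) = (-12 + 3) + 52*((-8 - 28) - 50) = -9 + 52*(-36 - 50) = -9 + 52*(-86) = -9 - 4472 = -4481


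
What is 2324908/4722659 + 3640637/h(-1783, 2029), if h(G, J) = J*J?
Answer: 26764763669411/19442436200219 ≈ 1.3766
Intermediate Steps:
h(G, J) = J²
2324908/4722659 + 3640637/h(-1783, 2029) = 2324908/4722659 + 3640637/(2029²) = 2324908*(1/4722659) + 3640637/4116841 = 2324908/4722659 + 3640637*(1/4116841) = 2324908/4722659 + 3640637/4116841 = 26764763669411/19442436200219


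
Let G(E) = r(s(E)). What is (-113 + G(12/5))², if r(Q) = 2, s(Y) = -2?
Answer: 12321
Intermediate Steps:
G(E) = 2
(-113 + G(12/5))² = (-113 + 2)² = (-111)² = 12321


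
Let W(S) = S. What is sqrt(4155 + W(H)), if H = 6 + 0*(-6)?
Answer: sqrt(4161) ≈ 64.506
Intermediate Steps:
H = 6 (H = 6 + 0 = 6)
sqrt(4155 + W(H)) = sqrt(4155 + 6) = sqrt(4161)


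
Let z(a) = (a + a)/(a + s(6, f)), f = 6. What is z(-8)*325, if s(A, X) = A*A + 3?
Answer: -5200/31 ≈ -167.74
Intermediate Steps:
s(A, X) = 3 + A² (s(A, X) = A² + 3 = 3 + A²)
z(a) = 2*a/(39 + a) (z(a) = (a + a)/(a + (3 + 6²)) = (2*a)/(a + (3 + 36)) = (2*a)/(a + 39) = (2*a)/(39 + a) = 2*a/(39 + a))
z(-8)*325 = (2*(-8)/(39 - 8))*325 = (2*(-8)/31)*325 = (2*(-8)*(1/31))*325 = -16/31*325 = -5200/31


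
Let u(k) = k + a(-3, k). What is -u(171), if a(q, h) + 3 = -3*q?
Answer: -177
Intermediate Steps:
a(q, h) = -3 - 3*q
u(k) = 6 + k (u(k) = k + (-3 - 3*(-3)) = k + (-3 + 9) = k + 6 = 6 + k)
-u(171) = -(6 + 171) = -1*177 = -177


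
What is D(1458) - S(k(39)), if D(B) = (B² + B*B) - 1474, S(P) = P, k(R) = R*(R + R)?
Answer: 4247012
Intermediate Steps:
k(R) = 2*R² (k(R) = R*(2*R) = 2*R²)
D(B) = -1474 + 2*B² (D(B) = (B² + B²) - 1474 = 2*B² - 1474 = -1474 + 2*B²)
D(1458) - S(k(39)) = (-1474 + 2*1458²) - 2*39² = (-1474 + 2*2125764) - 2*1521 = (-1474 + 4251528) - 1*3042 = 4250054 - 3042 = 4247012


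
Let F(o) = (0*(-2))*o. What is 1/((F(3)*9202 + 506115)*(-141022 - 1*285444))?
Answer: -1/215840839590 ≈ -4.6330e-12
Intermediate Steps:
F(o) = 0 (F(o) = 0*o = 0)
1/((F(3)*9202 + 506115)*(-141022 - 1*285444)) = 1/((0*9202 + 506115)*(-141022 - 1*285444)) = 1/((0 + 506115)*(-141022 - 285444)) = 1/(506115*(-426466)) = (1/506115)*(-1/426466) = -1/215840839590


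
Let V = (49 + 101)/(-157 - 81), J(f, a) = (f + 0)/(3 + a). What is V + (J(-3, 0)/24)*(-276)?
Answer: 2587/238 ≈ 10.870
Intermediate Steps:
J(f, a) = f/(3 + a)
V = -75/119 (V = 150/(-238) = 150*(-1/238) = -75/119 ≈ -0.63025)
V + (J(-3, 0)/24)*(-276) = -75/119 + ((-3/(3 + 0))/24)*(-276) = -75/119 + ((-3/3)/24)*(-276) = -75/119 + ((-3*1/3)/24)*(-276) = -75/119 + ((1/24)*(-1))*(-276) = -75/119 - 1/24*(-276) = -75/119 + 23/2 = 2587/238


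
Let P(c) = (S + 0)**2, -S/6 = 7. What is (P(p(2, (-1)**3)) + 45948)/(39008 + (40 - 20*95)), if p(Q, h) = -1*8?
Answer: 11928/9287 ≈ 1.2844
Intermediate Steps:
S = -42 (S = -6*7 = -42)
p(Q, h) = -8
P(c) = 1764 (P(c) = (-42 + 0)**2 = (-42)**2 = 1764)
(P(p(2, (-1)**3)) + 45948)/(39008 + (40 - 20*95)) = (1764 + 45948)/(39008 + (40 - 20*95)) = 47712/(39008 + (40 - 1900)) = 47712/(39008 - 1860) = 47712/37148 = 47712*(1/37148) = 11928/9287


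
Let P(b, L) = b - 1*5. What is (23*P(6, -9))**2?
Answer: 529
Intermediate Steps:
P(b, L) = -5 + b (P(b, L) = b - 5 = -5 + b)
(23*P(6, -9))**2 = (23*(-5 + 6))**2 = (23*1)**2 = 23**2 = 529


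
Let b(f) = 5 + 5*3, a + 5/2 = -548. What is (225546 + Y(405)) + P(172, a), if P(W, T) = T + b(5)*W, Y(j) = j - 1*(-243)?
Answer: 458167/2 ≈ 2.2908e+5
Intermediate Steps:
a = -1101/2 (a = -5/2 - 548 = -1101/2 ≈ -550.50)
b(f) = 20 (b(f) = 5 + 15 = 20)
Y(j) = 243 + j (Y(j) = j + 243 = 243 + j)
P(W, T) = T + 20*W
(225546 + Y(405)) + P(172, a) = (225546 + (243 + 405)) + (-1101/2 + 20*172) = (225546 + 648) + (-1101/2 + 3440) = 226194 + 5779/2 = 458167/2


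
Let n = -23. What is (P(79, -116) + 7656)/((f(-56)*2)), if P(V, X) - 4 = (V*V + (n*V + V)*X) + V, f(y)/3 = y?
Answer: -53897/84 ≈ -641.63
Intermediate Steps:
f(y) = 3*y
P(V, X) = 4 + V + V² - 22*V*X (P(V, X) = 4 + ((V*V + (-23*V + V)*X) + V) = 4 + ((V² + (-22*V)*X) + V) = 4 + ((V² - 22*V*X) + V) = 4 + (V + V² - 22*V*X) = 4 + V + V² - 22*V*X)
(P(79, -116) + 7656)/((f(-56)*2)) = ((4 + 79 + 79² - 22*79*(-116)) + 7656)/(((3*(-56))*2)) = ((4 + 79 + 6241 + 201608) + 7656)/((-168*2)) = (207932 + 7656)/(-336) = 215588*(-1/336) = -53897/84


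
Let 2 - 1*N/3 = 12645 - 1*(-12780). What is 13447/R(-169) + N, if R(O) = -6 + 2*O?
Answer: -26249983/344 ≈ -76308.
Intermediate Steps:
N = -76269 (N = 6 - 3*(12645 - 1*(-12780)) = 6 - 3*(12645 + 12780) = 6 - 3*25425 = 6 - 76275 = -76269)
13447/R(-169) + N = 13447/(-6 + 2*(-169)) - 76269 = 13447/(-6 - 338) - 76269 = 13447/(-344) - 76269 = 13447*(-1/344) - 76269 = -13447/344 - 76269 = -26249983/344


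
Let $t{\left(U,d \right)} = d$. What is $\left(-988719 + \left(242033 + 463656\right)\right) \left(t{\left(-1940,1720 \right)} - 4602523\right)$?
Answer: $1302165273090$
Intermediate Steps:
$\left(-988719 + \left(242033 + 463656\right)\right) \left(t{\left(-1940,1720 \right)} - 4602523\right) = \left(-988719 + \left(242033 + 463656\right)\right) \left(1720 - 4602523\right) = \left(-988719 + 705689\right) \left(-4600803\right) = \left(-283030\right) \left(-4600803\right) = 1302165273090$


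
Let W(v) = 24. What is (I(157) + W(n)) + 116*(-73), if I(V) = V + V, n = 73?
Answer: -8130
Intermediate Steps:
I(V) = 2*V
(I(157) + W(n)) + 116*(-73) = (2*157 + 24) + 116*(-73) = (314 + 24) - 8468 = 338 - 8468 = -8130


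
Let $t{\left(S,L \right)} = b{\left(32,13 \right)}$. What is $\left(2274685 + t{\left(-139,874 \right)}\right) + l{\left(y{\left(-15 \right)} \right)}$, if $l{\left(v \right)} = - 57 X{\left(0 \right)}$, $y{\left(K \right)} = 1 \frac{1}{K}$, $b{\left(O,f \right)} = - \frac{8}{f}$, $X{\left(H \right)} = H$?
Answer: $\frac{29570897}{13} \approx 2.2747 \cdot 10^{6}$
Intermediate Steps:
$t{\left(S,L \right)} = - \frac{8}{13}$
$y{\left(K \right)} = \frac{1}{K}$
$l{\left(v \right)} = 0$ ($l{\left(v \right)} = \left(-57\right) 0 = 0$)
$\left(2274685 + t{\left(-139,874 \right)}\right) + l{\left(y{\left(-15 \right)} \right)} = \left(2274685 - \frac{8}{13}\right) + 0 = \frac{29570897}{13} + 0 = \frac{29570897}{13}$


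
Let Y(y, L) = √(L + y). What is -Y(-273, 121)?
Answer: -2*I*√38 ≈ -12.329*I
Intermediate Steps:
-Y(-273, 121) = -√(121 - 273) = -√(-152) = -2*I*√38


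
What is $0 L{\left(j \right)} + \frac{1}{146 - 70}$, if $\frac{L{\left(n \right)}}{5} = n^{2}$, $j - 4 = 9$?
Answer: $\frac{1}{76} \approx 0.013158$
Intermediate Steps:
$j = 13$ ($j = 4 + 9 = 13$)
$L{\left(n \right)} = 5 n^{2}$
$0 L{\left(j \right)} + \frac{1}{146 - 70} = 0 \cdot 5 \cdot 13^{2} + \frac{1}{146 - 70} = 0 \cdot 5 \cdot 169 + \frac{1}{76} = 0 \cdot 845 + \frac{1}{76} = 0 + \frac{1}{76} = \frac{1}{76}$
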